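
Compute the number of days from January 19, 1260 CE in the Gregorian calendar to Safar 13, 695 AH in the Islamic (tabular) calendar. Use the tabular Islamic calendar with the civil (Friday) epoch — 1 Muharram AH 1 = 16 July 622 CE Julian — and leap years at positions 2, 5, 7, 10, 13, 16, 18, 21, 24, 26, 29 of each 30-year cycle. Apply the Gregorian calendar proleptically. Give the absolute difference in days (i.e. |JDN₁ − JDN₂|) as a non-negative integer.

First date → JDN 2181284; second date → JDN 2194412.
The interval is |2181284 − 2194412| = 13128 days.

13128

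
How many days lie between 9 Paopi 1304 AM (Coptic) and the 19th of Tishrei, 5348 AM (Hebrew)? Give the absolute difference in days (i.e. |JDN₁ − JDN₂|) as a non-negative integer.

JDN of the first date = 2300989.
JDN of the second date = 2300993.
|2300993 − 2300989| = 4.

4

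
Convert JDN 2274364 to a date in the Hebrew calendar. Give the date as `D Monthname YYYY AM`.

25 Cheshvan 5275 AM

The proleptic Gregorian equivalent of JDN 2274364 is 24 November 1514.
In the Hebrew calendar that day is 25 Cheshvan 5275 AM.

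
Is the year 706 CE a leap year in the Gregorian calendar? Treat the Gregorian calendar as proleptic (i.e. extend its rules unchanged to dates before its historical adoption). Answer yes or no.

no

706 is not divisible by 4, so it is a common year.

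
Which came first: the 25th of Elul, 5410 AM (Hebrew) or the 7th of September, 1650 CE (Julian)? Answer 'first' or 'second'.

second

Converting both to JDN: 2323974 vs 2323970; the smaller is the second.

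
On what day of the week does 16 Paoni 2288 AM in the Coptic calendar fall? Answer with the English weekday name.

In the Gregorian calendar this is 27 June 2572 (JDN 2660642).
2660642 ≡ 5 (mod 7); counting from Monday = 0 gives Saturday.

Saturday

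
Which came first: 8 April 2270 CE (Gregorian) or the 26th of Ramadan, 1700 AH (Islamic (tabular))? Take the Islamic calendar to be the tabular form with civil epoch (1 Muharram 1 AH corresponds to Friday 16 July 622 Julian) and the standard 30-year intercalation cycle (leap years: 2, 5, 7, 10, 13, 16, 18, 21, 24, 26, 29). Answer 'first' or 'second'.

first

The two dates have Julian Day Numbers 2550258 and 2550770 respectively.
Since 2550258 < 2550770, the first date comes first.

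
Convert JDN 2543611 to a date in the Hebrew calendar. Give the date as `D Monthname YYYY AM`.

14 Shevat 6012 AM

The Gregorian equivalent of JDN 2543611 is 26 January 2252.
In the Hebrew calendar that day is 14 Shevat 6012 AM.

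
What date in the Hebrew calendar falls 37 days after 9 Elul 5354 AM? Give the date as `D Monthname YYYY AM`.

17 Tishrei 5355 AM

Counting 37 days forward from JDN 2303493 reaches JDN 2303530, which is 17 Tishrei 5355 AM.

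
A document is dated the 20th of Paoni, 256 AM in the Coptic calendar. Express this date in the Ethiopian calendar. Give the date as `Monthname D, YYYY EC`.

Sene 20, 532 EC

Julian Day Number of the source date = 1918458.
Converting JDN 1918458 to the Ethiopian calendar gives 20 Sene 532 EC.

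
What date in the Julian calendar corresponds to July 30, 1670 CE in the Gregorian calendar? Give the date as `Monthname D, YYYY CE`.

For dates in this range the Gregorian date is 10 days ahead of the Julian.
30 July 1670 Gregorian − 10 days → 20 July 1670 Julian.

July 20, 1670 CE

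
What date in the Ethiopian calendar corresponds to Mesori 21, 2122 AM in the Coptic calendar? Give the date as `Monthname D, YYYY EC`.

Both dates share Julian Day Number 2600075; in the Ethiopian calendar that is 21 Nehase 2398 EC.

Nehase 21, 2398 EC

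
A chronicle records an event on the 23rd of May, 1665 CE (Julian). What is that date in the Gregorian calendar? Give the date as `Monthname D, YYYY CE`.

The Julian–Gregorian offset here is 10 days (Julian trailing).
23 May 1665 Julian + 10 days → 2 June 1665 Gregorian.

June 2, 1665 CE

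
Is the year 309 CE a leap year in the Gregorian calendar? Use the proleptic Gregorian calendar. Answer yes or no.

no

309 is not divisible by 4, so it is a common year.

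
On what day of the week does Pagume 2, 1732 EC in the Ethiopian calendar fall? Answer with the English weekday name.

Monday

This is JDN 2356830 (5 September 1740 Gregorian).
2356830 ≡ 0 (mod 7); counting from Monday = 0 gives Monday.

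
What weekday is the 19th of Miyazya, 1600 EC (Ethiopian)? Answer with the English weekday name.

In the Gregorian calendar this is 24 April 1608 (JDN 2308484).
Since JDN mod 7 = 3 (0 = Monday), the day is Thursday.

Thursday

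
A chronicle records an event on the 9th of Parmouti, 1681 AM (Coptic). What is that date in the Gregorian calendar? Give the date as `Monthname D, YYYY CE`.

Both dates share Julian Day Number 2438868; in the Gregorian calendar that is 17 April 1965 CE.

April 17, 1965 CE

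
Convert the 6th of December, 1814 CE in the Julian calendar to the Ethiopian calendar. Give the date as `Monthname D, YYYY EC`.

The source date corresponds to 18 December 1814 in the Gregorian calendar (JDN 2383961).
That day falls on 10 Tahsas 1807 EC in the Ethiopian calendar.

Tahsas 10, 1807 EC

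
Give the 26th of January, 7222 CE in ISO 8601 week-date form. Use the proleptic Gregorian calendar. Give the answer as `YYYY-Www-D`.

The weekday is Wednesday (ISO weekday 3).
That Wednesday belongs to ISO week 4 of ISO year 7222.

7222-W04-3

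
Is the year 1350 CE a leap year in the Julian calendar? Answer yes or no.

no

1350 mod 4 = 2, so it is a common year in the Julian calendar.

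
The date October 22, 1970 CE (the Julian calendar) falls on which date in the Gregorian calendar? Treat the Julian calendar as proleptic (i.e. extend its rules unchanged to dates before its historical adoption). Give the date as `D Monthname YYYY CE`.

4 November 1970 CE

At this point the Julian calendar is 13 days behind the Gregorian.
22 October 1970 Julian + 13 days → 4 November 1970 Gregorian.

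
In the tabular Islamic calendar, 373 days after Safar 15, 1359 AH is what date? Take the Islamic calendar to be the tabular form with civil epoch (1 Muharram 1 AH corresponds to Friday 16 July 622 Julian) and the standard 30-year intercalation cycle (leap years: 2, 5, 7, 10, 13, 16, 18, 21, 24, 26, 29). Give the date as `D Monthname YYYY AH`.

The starting date is JDN 2429714; 2429714 + 373 = 2430087.
JDN 2430087 corresponds to 5 Rabi' al-Awwal 1360 AH.

5 Rabi' al-Awwal 1360 AH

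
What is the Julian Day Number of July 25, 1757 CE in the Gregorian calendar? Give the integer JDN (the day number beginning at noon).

JDN 2299161 is 15 October 1582 CE (Gregorian); the target day is +63836 days from there, so JDN = 2362997.

2362997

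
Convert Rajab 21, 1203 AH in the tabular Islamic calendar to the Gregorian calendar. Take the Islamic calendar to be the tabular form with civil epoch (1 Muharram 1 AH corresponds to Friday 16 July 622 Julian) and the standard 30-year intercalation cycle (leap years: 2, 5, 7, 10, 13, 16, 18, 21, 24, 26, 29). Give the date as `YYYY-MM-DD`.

1789-04-17

Julian Day Number of the source date = 2374586.
Converting JDN 2374586 to the Gregorian calendar gives 17 April 1789 CE.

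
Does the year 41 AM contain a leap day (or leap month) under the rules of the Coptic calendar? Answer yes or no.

no

41 mod 4 = 1; in the Coptic calendar a year is leap when year mod 4 = 3, so it is a common year.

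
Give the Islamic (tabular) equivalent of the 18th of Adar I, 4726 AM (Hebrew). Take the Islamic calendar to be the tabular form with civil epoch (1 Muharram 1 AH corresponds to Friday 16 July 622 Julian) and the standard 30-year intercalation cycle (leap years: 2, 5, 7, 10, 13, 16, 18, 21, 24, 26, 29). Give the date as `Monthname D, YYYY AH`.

Both dates share Julian Day Number 2073931; in the tabular Islamic calendar that is 16 Safar 355 AH.

Safar 16, 355 AH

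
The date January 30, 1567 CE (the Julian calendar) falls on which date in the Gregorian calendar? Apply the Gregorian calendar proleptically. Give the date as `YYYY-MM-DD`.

1567-02-09

At this point the Julian calendar is 10 days behind the Gregorian.
30 January 1567 Julian + 10 days → 9 February 1567 Gregorian.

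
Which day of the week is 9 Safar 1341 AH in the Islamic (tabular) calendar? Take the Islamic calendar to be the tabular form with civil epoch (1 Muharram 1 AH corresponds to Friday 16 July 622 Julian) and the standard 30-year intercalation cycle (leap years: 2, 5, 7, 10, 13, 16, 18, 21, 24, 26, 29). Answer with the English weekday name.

Sunday

This is JDN 2423329 (1 October 1922 Gregorian).
Since JDN mod 7 = 6 (0 = Monday), the day is Sunday.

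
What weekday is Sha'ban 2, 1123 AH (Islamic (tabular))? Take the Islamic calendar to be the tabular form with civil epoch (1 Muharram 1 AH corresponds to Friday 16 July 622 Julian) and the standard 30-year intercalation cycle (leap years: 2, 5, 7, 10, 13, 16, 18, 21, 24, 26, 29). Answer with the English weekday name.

In the Gregorian calendar this is 15 September 1711 (JDN 2346247).
JDN 2346247 mod 7 = 1, and JDN 0 was a Monday, so this is a Tuesday.

Tuesday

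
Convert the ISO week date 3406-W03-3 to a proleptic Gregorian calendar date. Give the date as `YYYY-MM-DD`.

3406-01-15

ISO week 1 of 3406 is the week containing the first Thursday of 3406.
Week 3, day 3 (Wednesday) lands on 3406-01-15.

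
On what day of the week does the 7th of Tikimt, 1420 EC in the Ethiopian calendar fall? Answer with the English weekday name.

This is JDN 2242547 (14 October 1427 Gregorian).
JDN 2242547 mod 7 = 6, and JDN 0 was a Monday, so this is a Sunday.

Sunday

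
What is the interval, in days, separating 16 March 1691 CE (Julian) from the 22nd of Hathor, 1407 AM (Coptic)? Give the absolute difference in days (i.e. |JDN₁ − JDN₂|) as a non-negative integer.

JDN of the first date = 2338770.
JDN of the second date = 2338652.
|2338652 − 2338770| = 118.

118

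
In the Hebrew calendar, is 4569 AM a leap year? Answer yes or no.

no

Hebrew year 4569 is year 9 of its 19-year Metonic cycle; leap years are at positions 3, 6, 8, 11, 14, 17, 19, so it is a common year (12 months).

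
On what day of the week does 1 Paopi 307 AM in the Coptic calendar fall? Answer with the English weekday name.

Thursday

This is JDN 1936826 (30 September 590 Gregorian).
JDN 1936826 mod 7 = 3, and JDN 0 was a Monday, so this is a Thursday.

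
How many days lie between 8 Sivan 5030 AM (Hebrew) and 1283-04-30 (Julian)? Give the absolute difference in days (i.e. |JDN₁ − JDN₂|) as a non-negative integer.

4718

First date → JDN 2185075; second date → JDN 2189793.
The interval is |2185075 − 2189793| = 4718 days.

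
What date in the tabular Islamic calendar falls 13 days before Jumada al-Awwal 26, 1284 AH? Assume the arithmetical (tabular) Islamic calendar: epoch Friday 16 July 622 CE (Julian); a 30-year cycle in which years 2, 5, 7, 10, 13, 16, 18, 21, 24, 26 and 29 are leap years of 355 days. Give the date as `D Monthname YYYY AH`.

The starting date is JDN 2403235; 2403235 − 13 = 2403222.
JDN 2403222 corresponds to 13 Jumada al-Awwal 1284 AH.

13 Jumada al-Awwal 1284 AH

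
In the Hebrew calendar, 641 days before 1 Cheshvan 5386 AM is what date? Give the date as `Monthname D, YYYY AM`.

The starting date is JDN 2314884; 2314884 − 641 = 2314243.
JDN 2314243 corresponds to Shevat 9, 5384 AM.

Shevat 9, 5384 AM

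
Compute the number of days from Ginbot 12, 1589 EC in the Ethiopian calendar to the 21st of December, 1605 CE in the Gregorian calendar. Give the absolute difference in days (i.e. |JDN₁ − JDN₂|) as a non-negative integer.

3140

First date → JDN 2304489; second date → JDN 2307629.
The interval is |2304489 − 2307629| = 3140 days.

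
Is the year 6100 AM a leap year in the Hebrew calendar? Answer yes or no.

no

Hebrew year 6100 is year 1 of its 19-year Metonic cycle; leap years are at positions 3, 6, 8, 11, 14, 17, 19, so it is a common year (12 months).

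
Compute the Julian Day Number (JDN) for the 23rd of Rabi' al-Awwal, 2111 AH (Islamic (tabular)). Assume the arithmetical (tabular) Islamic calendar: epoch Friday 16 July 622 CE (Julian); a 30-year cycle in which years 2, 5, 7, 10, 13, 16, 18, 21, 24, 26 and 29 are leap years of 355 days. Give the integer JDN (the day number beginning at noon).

Equivalently 9 December 2669 (Gregorian).
JDN 2299161 is 15 October 1582 CE (Gregorian); the target day is +397074 days from there, so JDN = 2696235.

2696235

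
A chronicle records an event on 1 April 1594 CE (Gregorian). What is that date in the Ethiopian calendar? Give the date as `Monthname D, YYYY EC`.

Julian Day Number of the source date = 2303347.
Converting JDN 2303347 to the Ethiopian calendar gives 26 Megabit 1586 EC.

Megabit 26, 1586 EC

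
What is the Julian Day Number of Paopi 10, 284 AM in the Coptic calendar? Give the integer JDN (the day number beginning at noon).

In the proleptic Gregorian calendar the same day is 10 October 567.
JDN 2400001 is 17 November 1858 CE (Gregorian), MJD 0; the target day is −471566 days from there, so JDN = 1928435.

1928435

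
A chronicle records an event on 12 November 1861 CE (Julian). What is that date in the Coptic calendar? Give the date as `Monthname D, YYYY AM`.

The source date corresponds to 24 November 1861 in the Gregorian calendar (JDN 2401104).
That day falls on 16 Hathor 1578 AM in the Coptic calendar.

Hathor 16, 1578 AM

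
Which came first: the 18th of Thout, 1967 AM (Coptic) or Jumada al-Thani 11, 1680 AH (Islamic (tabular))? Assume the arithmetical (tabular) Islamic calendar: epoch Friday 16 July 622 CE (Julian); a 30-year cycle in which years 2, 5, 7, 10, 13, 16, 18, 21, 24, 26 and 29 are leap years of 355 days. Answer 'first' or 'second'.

The two dates have Julian Day Numbers 2543128 and 2543580 respectively.
Since 2543128 < 2543580, the first date comes first.

first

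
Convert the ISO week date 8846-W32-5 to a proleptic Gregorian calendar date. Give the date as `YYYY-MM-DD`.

8846-08-10

ISO week 1 of 8846 is the week containing the first Thursday of 8846.
Week 32, day 5 (Friday) lands on 8846-08-10.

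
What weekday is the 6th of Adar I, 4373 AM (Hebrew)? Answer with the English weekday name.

Thursday

This is JDN 1944988 (4 February 613 Gregorian).
JDN 1944988 mod 7 = 3, and JDN 0 was a Monday, so this is a Thursday.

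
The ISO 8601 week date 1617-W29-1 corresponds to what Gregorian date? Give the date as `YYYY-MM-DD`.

ISO week 1 of 1617 is the week containing the first Thursday of 1617.
Week 29, day 1 (Monday) lands on 1617-07-17.

1617-07-17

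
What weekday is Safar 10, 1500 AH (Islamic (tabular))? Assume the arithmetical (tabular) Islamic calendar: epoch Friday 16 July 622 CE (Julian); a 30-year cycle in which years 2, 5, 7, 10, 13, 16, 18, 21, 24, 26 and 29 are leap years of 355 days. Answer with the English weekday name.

Wednesday

Equivalently 6 January 2077 Gregorian, JDN 2479675.
Since JDN mod 7 = 2 (0 = Monday), the day is Wednesday.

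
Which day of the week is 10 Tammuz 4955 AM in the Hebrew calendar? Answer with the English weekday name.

In the proleptic Gregorian calendar this is 27 June 1195 (JDN 2157702).
Since JDN mod 7 = 1 (0 = Monday), the day is Tuesday.

Tuesday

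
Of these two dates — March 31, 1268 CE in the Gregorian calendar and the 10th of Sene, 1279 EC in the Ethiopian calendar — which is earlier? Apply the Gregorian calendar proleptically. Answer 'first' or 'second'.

Converting both to JDN: 2184278 vs 2191289; the smaller is the first.

first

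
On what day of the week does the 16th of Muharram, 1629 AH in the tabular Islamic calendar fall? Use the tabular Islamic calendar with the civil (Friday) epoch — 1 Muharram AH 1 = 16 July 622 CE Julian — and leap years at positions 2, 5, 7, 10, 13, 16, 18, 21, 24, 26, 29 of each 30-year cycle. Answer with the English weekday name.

Wednesday

This is JDN 2525364 (10 February 2202 Gregorian).
JDN 2525364 mod 7 = 2, and JDN 0 was a Monday, so this is a Wednesday.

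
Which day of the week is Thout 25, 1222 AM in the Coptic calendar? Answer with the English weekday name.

Monday

This is JDN 2271024 (2 October 1505 Gregorian).
JDN 2271024 mod 7 = 0, and JDN 0 was a Monday, so this is a Monday.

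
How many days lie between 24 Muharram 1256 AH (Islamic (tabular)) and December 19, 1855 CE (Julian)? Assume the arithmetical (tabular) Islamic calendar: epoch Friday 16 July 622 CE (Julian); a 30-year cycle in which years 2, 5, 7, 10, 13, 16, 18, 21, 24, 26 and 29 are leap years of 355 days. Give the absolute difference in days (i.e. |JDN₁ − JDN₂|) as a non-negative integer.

5756

First date → JDN 2393193; second date → JDN 2398949.
The interval is |2393193 − 2398949| = 5756 days.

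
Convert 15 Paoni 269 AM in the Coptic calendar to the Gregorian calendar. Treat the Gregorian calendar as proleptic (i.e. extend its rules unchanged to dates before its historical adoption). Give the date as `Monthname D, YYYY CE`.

Both dates share Julian Day Number 1923201; in the Gregorian calendar that is 11 June 553 CE.

June 11, 553 CE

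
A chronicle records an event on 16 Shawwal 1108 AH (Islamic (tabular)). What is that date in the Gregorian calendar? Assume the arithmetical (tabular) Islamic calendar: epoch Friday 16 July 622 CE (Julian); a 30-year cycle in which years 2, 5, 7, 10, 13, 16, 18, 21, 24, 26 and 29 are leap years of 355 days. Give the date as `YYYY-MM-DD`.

1697-05-08

Both dates share Julian Day Number 2341005; in the Gregorian calendar that is 8 May 1697 CE.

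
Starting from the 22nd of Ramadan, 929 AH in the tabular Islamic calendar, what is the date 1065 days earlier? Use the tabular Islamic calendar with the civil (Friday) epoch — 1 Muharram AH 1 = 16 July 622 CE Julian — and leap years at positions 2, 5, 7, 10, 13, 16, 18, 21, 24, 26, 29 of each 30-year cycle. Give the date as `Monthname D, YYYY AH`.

Ramadan 20, 926 AH

JDN of the 22nd of Ramadan, 929 AH = 2277549.
2277549 − 1065 = 2276484.
JDN 2276484 in the tabular Islamic calendar is Ramadan 20, 926 AH.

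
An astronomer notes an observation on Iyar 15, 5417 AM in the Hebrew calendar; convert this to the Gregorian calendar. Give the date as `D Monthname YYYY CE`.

28 April 1657 CE

Both dates share Julian Day Number 2326385; in the Gregorian calendar that is 28 April 1657 CE.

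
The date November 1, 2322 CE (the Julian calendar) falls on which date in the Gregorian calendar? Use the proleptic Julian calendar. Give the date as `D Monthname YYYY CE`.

17 November 2322 CE

At this point the Julian calendar is 16 days behind the Gregorian.
1 November 2322 Julian + 16 days → 17 November 2322 Gregorian.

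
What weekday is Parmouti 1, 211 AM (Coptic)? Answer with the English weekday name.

Monday

Equivalently 28 March 495 Gregorian, JDN 1901942.
JDN 1901942 mod 7 = 0, and JDN 0 was a Monday, so this is a Monday.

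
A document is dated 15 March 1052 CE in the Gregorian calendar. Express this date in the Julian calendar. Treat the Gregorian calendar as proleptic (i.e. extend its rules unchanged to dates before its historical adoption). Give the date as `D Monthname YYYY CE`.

9 March 1052 CE

The Julian–Gregorian offset here is 6 days (Julian trailing).
15 March 1052 Gregorian − 6 days → 9 March 1052 Julian.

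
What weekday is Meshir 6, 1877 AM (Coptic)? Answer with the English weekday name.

This is JDN 2510394 (14 February 2161 Gregorian).
JDN 2510394 mod 7 = 5, and JDN 0 was a Monday, so this is a Saturday.

Saturday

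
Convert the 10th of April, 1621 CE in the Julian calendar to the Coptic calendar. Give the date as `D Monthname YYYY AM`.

Julian Day Number of the source date = 2313228.
Converting JDN 2313228 to the Coptic calendar gives 15 Parmouti 1337 AM.

15 Parmouti 1337 AM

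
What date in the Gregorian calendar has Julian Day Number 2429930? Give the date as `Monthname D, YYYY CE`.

October 27, 1940 CE

JDN 2451545 is 1 Jan 2000; 2429930 is −21615 days from there.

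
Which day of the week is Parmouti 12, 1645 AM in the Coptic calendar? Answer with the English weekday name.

Saturday

This is JDN 2425722 (20 April 1929 Gregorian).
JDN 2425722 mod 7 = 5, and JDN 0 was a Monday, so this is a Saturday.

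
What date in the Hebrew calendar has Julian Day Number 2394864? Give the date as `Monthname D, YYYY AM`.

JDN 2394864 is 24 October 1844 in the Gregorian calendar.
In the Hebrew calendar that day is Cheshvan 11, 5605 AM.

Cheshvan 11, 5605 AM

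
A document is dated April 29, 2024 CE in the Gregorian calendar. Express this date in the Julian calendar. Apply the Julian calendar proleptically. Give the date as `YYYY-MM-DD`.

For dates in this range the Gregorian date is 13 days ahead of the Julian.
29 April 2024 Gregorian − 13 days → 16 April 2024 Julian.

2024-04-16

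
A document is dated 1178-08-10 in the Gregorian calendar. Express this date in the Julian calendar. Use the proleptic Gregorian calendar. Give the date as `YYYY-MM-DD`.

1178-08-03

At this point the Julian calendar is 7 days behind the Gregorian.
10 August 1178 Gregorian − 7 days → 3 August 1178 Julian.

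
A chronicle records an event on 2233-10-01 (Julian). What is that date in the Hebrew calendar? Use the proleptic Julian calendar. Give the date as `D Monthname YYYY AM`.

12 Tishrei 5994 AM

Julian Day Number of the source date = 2536935.
Converting JDN 2536935 to the Hebrew calendar gives 12 Tishrei 5994 AM.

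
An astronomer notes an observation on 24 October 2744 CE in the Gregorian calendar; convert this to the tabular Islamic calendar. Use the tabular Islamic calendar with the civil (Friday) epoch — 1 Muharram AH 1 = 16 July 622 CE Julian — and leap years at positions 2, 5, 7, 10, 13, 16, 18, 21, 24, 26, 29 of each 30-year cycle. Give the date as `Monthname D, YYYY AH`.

Jumada al-Awwal 25, 2188 AH

Julian Day Number of the source date = 2723582.
Converting JDN 2723582 to the tabular Islamic calendar gives 25 Jumada al-Awwal 2188 AH.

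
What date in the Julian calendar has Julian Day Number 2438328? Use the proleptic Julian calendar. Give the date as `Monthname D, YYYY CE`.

JDN 2438328 is 25 October 1963 in the Gregorian calendar.
In the Julian calendar that day is October 12, 1963 CE.

October 12, 1963 CE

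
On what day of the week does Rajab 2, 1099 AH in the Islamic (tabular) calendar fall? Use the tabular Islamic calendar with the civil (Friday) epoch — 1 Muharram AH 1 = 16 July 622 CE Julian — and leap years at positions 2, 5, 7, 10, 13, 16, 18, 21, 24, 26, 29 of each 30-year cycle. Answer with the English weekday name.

Monday

In the Gregorian calendar this is 3 May 1688 (JDN 2337713).
2337713 ≡ 0 (mod 7); counting from Monday = 0 gives Monday.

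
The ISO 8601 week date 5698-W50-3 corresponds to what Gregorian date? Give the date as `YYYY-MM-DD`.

5698-12-10

ISO week 1 of 5698 is the week containing the first Thursday of 5698.
Week 50, day 3 (Wednesday) lands on 5698-12-10.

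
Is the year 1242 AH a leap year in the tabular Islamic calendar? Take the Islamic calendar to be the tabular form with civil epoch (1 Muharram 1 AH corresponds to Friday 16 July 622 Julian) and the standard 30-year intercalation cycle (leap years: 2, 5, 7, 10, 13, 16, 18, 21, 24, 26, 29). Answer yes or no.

no

Year 1242 AH is year 12 of its 30-year cycle; leap positions are 2, 5, 7, 10, 13, 16, 18, 21, 24, 26, 29, so it is a common year (354 days).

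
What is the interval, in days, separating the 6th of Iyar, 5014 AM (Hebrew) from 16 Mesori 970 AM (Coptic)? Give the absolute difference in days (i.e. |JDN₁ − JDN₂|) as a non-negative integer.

JDN of the first date = 2179196.
JDN of the second date = 2179302.
|2179302 − 2179196| = 106.

106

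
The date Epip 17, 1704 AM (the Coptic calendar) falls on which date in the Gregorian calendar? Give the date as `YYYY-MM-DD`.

1988-07-24

Julian Day Number of the source date = 2447367.
Converting JDN 2447367 to the Gregorian calendar gives 24 July 1988 CE.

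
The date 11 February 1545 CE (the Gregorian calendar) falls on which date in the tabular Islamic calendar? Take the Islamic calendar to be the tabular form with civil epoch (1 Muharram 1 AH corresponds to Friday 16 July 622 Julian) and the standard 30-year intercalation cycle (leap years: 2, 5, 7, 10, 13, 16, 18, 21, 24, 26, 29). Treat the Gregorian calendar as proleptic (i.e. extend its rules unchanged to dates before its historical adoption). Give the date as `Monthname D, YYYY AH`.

Both dates share Julian Day Number 2285401; in the tabular Islamic calendar that is 19 Dhu al-Qa'dah 951 AH.

Dhu al-Qa'dah 19, 951 AH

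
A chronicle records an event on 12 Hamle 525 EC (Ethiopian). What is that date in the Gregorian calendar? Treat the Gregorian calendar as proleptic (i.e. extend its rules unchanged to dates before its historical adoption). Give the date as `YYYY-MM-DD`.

0533-07-08

Julian Day Number of the source date = 1915923.
Converting JDN 1915923 to the Gregorian calendar gives 8 July 533 CE.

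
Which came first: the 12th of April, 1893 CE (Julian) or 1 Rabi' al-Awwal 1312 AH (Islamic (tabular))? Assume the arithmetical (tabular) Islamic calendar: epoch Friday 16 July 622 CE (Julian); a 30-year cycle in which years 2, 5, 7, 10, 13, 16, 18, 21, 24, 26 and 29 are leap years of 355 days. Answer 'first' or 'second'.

first

The two dates have Julian Day Numbers 2412578 and 2413074 respectively.
Since 2412578 < 2413074, the first date comes first.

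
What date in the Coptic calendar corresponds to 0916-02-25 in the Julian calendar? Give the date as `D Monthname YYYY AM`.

30 Meshir 632 AM

Both dates share Julian Day Number 2055682; in the Coptic calendar that is 30 Meshir 632 AM.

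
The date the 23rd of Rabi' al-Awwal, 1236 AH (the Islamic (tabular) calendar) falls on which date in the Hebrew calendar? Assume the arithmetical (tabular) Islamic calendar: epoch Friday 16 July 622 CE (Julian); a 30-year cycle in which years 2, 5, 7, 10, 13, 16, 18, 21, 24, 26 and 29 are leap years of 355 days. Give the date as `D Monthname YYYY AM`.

24 Tevet 5581 AM

Julian Day Number of the source date = 2386164.
Converting JDN 2386164 to the Hebrew calendar gives 24 Tevet 5581 AM.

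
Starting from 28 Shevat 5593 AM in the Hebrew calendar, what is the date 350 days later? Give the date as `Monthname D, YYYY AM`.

Shevat 23, 5594 AM

JDN of 28 Shevat 5593 AM = 2390597.
2390597 + 350 = 2390947.
JDN 2390947 in the Hebrew calendar is Shevat 23, 5594 AM.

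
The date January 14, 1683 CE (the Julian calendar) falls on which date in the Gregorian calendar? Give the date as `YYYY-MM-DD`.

1683-01-24

At this point the Julian calendar is 10 days behind the Gregorian.
14 January 1683 Julian + 10 days → 24 January 1683 Gregorian.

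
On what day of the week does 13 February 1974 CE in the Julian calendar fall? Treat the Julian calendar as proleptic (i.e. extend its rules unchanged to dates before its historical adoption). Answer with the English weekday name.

In the Gregorian calendar this is 26 February 1974 (JDN 2442105).
2442105 ≡ 1 (mod 7); counting from Monday = 0 gives Tuesday.

Tuesday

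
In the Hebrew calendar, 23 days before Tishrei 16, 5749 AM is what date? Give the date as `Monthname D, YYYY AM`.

Elul 22, 5748 AM

JDN of Tishrei 16, 5749 AM = 2447432.
2447432 − 23 = 2447409.
JDN 2447409 in the Hebrew calendar is Elul 22, 5748 AM.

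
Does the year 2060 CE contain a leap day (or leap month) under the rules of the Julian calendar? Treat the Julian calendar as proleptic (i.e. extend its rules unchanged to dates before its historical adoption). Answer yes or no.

yes

2060 mod 4 = 0, so it is a leap year in the Julian calendar.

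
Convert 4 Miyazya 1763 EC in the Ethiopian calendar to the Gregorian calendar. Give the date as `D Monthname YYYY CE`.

10 April 1771 CE

Both dates share Julian Day Number 2368004; in the Gregorian calendar that is 10 April 1771 CE.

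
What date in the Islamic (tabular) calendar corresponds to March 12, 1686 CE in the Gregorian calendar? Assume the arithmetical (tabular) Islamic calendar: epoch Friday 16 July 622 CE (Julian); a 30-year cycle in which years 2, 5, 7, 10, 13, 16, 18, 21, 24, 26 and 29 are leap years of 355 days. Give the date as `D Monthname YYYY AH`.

16 Rabi' al-Thani 1097 AH

Julian Day Number of the source date = 2336930.
Converting JDN 2336930 to the tabular Islamic calendar gives 16 Rabi' al-Thani 1097 AH.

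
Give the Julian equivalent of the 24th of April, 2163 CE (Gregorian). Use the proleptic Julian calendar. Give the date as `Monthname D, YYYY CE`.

At this point the Julian calendar is 14 days behind the Gregorian.
24 April 2163 Gregorian − 14 days → 10 April 2163 Julian.

April 10, 2163 CE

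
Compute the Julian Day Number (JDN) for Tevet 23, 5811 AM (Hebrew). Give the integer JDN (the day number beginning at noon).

2470179

Equivalently 7 January 2051 (Gregorian).
JDN 2451545 is 1 January 2000 CE (Gregorian); the target day is +18634 days from there, so JDN = 2470179.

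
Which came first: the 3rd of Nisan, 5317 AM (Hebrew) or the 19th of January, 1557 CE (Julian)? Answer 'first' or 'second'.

second

Converting both to JDN: 2289815 vs 2289771; the smaller is the second.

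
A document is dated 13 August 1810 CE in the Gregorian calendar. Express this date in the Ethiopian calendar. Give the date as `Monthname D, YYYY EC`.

Nehase 8, 1802 EC

Both dates share Julian Day Number 2382373; in the Ethiopian calendar that is 8 Nehase 1802 EC.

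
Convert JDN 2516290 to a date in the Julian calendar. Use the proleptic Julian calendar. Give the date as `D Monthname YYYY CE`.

24 March 2177 CE

The Gregorian equivalent of JDN 2516290 is 7 April 2177.
In the Julian calendar that day is 24 March 2177 CE.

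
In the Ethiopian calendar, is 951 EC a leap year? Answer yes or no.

951 mod 4 = 3; in the Ethiopian calendar a year is leap when year mod 4 = 3, so it is a leap year.

yes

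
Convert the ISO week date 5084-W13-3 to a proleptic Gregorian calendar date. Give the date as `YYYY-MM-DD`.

ISO week 1 of 5084 is the week containing the first Thursday of 5084.
Week 13, day 3 (Wednesday) lands on 5084-03-26.

5084-03-26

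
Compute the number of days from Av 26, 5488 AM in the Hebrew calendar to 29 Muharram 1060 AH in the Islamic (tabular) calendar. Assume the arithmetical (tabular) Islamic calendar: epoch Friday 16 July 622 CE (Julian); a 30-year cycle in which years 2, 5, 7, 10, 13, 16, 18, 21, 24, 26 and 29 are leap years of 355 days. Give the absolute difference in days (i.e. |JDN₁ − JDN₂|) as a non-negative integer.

28670

JDN of the first date = 2352412.
JDN of the second date = 2323742.
|2323742 − 2352412| = 28670.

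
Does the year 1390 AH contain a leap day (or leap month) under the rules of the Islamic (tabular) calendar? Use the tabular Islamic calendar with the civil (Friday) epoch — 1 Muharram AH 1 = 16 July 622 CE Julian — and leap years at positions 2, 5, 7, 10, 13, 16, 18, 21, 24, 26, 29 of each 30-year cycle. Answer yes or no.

Year 1390 AH is year 10 of its 30-year cycle; leap positions are 2, 5, 7, 10, 13, 16, 18, 21, 24, 26, 29, so it is a leap year (355 days).

yes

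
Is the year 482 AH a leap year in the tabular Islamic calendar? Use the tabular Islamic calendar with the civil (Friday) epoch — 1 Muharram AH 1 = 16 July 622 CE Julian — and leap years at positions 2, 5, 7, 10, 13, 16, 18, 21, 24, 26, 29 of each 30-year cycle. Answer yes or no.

Year 482 AH is year 2 of its 30-year cycle; leap positions are 2, 5, 7, 10, 13, 16, 18, 21, 24, 26, 29, so it is a leap year (355 days).

yes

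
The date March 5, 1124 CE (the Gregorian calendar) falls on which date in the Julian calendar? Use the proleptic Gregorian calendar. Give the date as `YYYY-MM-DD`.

1124-02-27

For dates in this range the Gregorian date is 7 days ahead of the Julian.
5 March 1124 Gregorian − 7 days → 27 February 1124 Julian.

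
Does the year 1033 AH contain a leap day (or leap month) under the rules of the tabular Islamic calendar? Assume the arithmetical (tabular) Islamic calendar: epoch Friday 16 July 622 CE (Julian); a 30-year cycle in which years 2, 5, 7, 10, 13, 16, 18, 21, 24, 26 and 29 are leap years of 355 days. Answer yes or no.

Year 1033 AH is year 13 of its 30-year cycle; leap positions are 2, 5, 7, 10, 13, 16, 18, 21, 24, 26, 29, so it is a leap year (355 days).

yes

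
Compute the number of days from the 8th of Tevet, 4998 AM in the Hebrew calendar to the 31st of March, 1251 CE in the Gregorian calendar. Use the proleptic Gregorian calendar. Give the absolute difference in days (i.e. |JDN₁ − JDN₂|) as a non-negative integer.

4835

First date → JDN 2173233; second date → JDN 2178068.
The interval is |2173233 − 2178068| = 4835 days.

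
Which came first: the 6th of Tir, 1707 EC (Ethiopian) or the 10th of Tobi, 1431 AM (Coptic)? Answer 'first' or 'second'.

first

The two dates have Julian Day Numbers 2347462 and 2347466 respectively.
Since 2347462 < 2347466, the first date comes first.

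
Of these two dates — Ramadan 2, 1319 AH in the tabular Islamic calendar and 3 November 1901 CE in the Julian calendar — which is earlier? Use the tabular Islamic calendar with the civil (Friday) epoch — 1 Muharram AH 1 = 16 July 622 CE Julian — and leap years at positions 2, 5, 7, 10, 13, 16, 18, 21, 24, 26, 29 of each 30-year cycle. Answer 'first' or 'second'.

second

First date → JDN 2415732; second date → JDN 2415705.
JDN 2415705 < JDN 2415732, so the second date is earlier.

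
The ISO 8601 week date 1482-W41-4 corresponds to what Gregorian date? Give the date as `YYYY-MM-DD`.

1482-10-12

ISO week 1 of 1482 is the week containing the first Thursday of 1482.
Week 41, day 4 (Thursday) lands on 1482-10-12.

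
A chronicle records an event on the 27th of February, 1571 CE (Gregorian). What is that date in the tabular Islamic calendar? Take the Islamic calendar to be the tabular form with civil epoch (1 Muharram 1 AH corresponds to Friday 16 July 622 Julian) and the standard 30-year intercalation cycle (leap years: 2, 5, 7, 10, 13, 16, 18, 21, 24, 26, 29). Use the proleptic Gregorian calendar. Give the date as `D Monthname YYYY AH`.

Julian Day Number of the source date = 2294913.
Converting JDN 2294913 to the tabular Islamic calendar gives 22 Ramadan 978 AH.

22 Ramadan 978 AH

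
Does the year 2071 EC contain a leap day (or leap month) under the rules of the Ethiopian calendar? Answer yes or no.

2071 mod 4 = 3; in the Ethiopian calendar a year is leap when year mod 4 = 3, so it is a leap year.

yes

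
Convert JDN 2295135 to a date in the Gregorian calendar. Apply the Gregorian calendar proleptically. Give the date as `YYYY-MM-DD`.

1571-10-07

JDN 2451545 is 1 Jan 2000; 2295135 is −156410 days from there.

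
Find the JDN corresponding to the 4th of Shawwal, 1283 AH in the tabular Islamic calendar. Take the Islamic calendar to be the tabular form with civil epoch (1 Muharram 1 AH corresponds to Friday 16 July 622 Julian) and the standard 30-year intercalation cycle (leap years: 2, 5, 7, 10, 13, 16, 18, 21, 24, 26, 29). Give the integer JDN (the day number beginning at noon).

2403007

In the Gregorian calendar the same day is 9 February 1867.
JDN 2400001 is 17 November 1858 CE (Gregorian), MJD 0; the target day is +3006 days from there, so JDN = 2403007.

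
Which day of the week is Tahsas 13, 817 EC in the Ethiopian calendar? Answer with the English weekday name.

Friday

Equivalently 13 December 824 Gregorian, JDN 2022367.
2022367 ≡ 4 (mod 7); counting from Monday = 0 gives Friday.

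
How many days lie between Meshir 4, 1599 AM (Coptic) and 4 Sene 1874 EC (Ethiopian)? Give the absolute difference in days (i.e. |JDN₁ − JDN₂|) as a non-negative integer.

245

First date → JDN 2408852; second date → JDN 2408607.
The interval is |2408852 − 2408607| = 245 days.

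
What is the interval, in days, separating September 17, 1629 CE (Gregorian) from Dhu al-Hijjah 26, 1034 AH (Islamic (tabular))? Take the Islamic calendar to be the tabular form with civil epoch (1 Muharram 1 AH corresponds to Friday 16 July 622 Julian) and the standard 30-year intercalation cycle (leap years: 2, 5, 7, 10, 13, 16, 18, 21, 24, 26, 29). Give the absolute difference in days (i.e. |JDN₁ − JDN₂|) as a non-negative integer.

1449

First date → JDN 2316300; second date → JDN 2314851.
The interval is |2316300 − 2314851| = 1449 days.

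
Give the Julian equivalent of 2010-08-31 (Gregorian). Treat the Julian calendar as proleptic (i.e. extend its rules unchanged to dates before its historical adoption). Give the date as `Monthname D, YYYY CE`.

At this point the Julian calendar is 13 days behind the Gregorian.
31 August 2010 Gregorian − 13 days → 18 August 2010 Julian.

August 18, 2010 CE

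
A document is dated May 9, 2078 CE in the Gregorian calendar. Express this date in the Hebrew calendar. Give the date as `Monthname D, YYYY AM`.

Iyar 26, 5838 AM

Julian Day Number of the source date = 2480163.
Converting JDN 2480163 to the Hebrew calendar gives 26 Iyar 5838 AM.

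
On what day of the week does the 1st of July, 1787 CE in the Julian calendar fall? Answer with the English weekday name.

Thursday

In the Gregorian calendar this is 12 July 1787 (JDN 2373941).
Since JDN mod 7 = 3 (0 = Monday), the day is Thursday.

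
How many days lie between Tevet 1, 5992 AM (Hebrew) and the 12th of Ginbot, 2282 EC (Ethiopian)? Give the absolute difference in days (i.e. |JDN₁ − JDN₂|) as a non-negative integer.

21331

First date → JDN 2536276; second date → JDN 2557607.
The interval is |2536276 − 2557607| = 21331 days.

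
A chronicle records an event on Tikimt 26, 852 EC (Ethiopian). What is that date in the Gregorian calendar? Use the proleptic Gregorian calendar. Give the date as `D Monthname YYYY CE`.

28 October 859 CE

Julian Day Number of the source date = 2035104.
Converting JDN 2035104 to the Gregorian calendar gives 28 October 859 CE.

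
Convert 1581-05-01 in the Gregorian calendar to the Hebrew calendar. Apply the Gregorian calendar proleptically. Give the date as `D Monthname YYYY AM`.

Julian Day Number of the source date = 2298629.
Converting JDN 2298629 to the Hebrew calendar gives 18 Iyar 5341 AM.

18 Iyar 5341 AM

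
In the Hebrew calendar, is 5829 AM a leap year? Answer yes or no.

no

Hebrew year 5829 is year 15 of its 19-year Metonic cycle; leap years are at positions 3, 6, 8, 11, 14, 17, 19, so it is a common year (12 months).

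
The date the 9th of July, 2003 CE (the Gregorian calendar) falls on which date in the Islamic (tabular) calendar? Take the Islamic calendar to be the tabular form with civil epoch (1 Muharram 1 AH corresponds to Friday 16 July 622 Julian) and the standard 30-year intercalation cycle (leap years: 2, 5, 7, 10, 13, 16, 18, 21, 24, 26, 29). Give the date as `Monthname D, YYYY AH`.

Jumada al-Awwal 9, 1424 AH

Both dates share Julian Day Number 2452830; in the tabular Islamic calendar that is 9 Jumada al-Awwal 1424 AH.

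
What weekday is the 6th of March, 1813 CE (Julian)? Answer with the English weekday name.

Thursday

Equivalently 18 March 1813 Gregorian, JDN 2383321.
2383321 ≡ 3 (mod 7); counting from Monday = 0 gives Thursday.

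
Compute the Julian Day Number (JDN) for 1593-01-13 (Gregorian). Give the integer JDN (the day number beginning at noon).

JDN 2299161 is 15 October 1582 CE (Gregorian); the target day is +3743 days from there, so JDN = 2302904.

2302904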